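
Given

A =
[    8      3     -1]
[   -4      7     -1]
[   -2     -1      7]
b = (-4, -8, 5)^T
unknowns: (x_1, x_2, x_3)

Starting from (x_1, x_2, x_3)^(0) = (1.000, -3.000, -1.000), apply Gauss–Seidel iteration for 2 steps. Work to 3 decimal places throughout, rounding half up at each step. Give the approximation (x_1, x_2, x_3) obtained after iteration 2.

(-0.036, -1.061, 0.552)

Iteration 1:
  x_1 = (-4 - (3)·-3.000 - (-1)·-1.000) / (8) = 0.500
  x_2 = (-8 - (-4)·0.500 - (-1)·-1.000) / (7) = -1.000
  x_3 = (5 - (-2)·0.500 - (-1)·-1.000) / (7) = 0.714
Iteration 2:
  x_1 = (-4 - (3)·-1.000 - (-1)·0.714) / (8) = -0.036
  x_2 = (-8 - (-4)·-0.036 - (-1)·0.714) / (7) = -1.061
  x_3 = (5 - (-2)·-0.036 - (-1)·-1.061) / (7) = 0.552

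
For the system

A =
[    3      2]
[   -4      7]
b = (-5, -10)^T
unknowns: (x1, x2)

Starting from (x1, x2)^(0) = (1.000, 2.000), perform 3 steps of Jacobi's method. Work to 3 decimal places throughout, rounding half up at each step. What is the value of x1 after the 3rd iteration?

0.429

Iteration 1:
  x1 = (-5 - (2)·2.000) / (3) = -3.000
  x2 = (-10 - (-4)·1.000) / (7) = -0.857
Iteration 2:
  x1 = (-5 - (2)·-0.857) / (3) = -1.095
  x2 = (-10 - (-4)·-3.000) / (7) = -3.143
Iteration 3:
  x1 = (-5 - (2)·-3.143) / (3) = 0.429
  x2 = (-10 - (-4)·-1.095) / (7) = -2.054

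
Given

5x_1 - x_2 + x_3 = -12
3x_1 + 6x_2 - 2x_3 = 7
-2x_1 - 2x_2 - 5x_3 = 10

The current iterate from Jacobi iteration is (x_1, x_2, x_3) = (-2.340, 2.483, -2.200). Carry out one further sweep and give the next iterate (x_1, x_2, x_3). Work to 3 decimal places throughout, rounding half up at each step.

(-1.463, 1.603, -2.057)

One sweep:
  x_1 = (-12 - (-1)·2.483 - (1)·-2.200) / (5) = -1.463
  x_2 = (7 - (3)·-2.340 - (-2)·-2.200) / (6) = 1.603
  x_3 = (10 - (-2)·-2.340 - (-2)·2.483) / (-5) = -2.057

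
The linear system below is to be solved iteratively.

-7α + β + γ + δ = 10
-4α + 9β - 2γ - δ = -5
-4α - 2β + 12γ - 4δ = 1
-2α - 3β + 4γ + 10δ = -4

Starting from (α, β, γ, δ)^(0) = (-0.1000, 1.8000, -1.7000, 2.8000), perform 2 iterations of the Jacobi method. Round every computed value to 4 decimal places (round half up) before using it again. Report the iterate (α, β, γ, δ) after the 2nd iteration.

Iteration 1:
  α = (10 - (1)·1.8000 - (1)·-1.7000 - (1)·2.8000) / (-7) = -1.0143
  β = (-5 - (-4)·-0.1000 - (-2)·-1.7000 - (-1)·2.8000) / (9) = -0.6667
  γ = (1 - (-4)·-0.1000 - (-2)·1.8000 - (-4)·2.8000) / (12) = 1.2833
  δ = (-4 - (-2)·-0.1000 - (-3)·1.8000 - (4)·-1.7000) / (10) = 0.8000
Iteration 2:
  α = (10 - (1)·-0.6667 - (1)·1.2833 - (1)·0.8000) / (-7) = -1.2262
  β = (-5 - (-4)·-1.0143 - (-2)·1.2833 - (-1)·0.8000) / (9) = -0.6323
  γ = (1 - (-4)·-1.0143 - (-2)·-0.6667 - (-4)·0.8000) / (12) = -0.0992
  δ = (-4 - (-2)·-1.0143 - (-3)·-0.6667 - (4)·1.2833) / (10) = -1.3162

(-1.2262, -0.6323, -0.0992, -1.3162)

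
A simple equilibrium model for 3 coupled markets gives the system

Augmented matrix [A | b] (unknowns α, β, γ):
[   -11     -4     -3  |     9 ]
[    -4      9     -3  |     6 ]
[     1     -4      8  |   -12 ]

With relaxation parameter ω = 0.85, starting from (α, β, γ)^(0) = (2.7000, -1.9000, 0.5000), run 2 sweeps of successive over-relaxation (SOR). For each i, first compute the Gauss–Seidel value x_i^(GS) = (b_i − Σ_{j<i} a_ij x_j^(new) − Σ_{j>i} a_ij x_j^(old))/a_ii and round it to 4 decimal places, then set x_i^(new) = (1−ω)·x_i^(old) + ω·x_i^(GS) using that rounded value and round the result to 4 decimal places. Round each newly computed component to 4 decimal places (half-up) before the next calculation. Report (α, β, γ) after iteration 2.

Iteration 1:
  α: GS value = (9 - (-4)·-1.9000 - (-3)·0.5000) / (-11) = -0.2636;  α ← (1−ω)·2.7000 + ω·-0.2636 = 0.1809
  β: GS value = (6 - (-4)·0.1809 - (-3)·0.5000) / (9) = 0.9137;  β ← (1−ω)·-1.9000 + ω·0.9137 = 0.4916
  γ: GS value = (-12 - (1)·0.1809 - (-4)·0.4916) / (8) = -1.2768;  γ ← (1−ω)·0.5000 + ω·-1.2768 = -1.0103
Iteration 2:
  α: GS value = (9 - (-4)·0.4916 - (-3)·-1.0103) / (-11) = -0.7214;  α ← (1−ω)·0.1809 + ω·-0.7214 = -0.5861
  β: GS value = (6 - (-4)·-0.5861 - (-3)·-1.0103) / (9) = 0.0694;  β ← (1−ω)·0.4916 + ω·0.0694 = 0.1327
  γ: GS value = (-12 - (1)·-0.5861 - (-4)·0.1327) / (8) = -1.3604;  γ ← (1−ω)·-1.0103 + ω·-1.3604 = -1.3079

(-0.5861, 0.1327, -1.3079)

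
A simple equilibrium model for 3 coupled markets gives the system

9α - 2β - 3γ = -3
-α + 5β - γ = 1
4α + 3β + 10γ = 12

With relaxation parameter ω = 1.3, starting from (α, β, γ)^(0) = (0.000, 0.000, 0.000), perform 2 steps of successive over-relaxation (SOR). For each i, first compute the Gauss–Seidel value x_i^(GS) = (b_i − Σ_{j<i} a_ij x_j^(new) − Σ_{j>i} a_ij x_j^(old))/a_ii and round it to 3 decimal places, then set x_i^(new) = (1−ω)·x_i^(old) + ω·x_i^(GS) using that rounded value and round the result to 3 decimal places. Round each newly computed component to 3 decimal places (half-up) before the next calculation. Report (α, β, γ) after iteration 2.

(0.487, 0.792, 0.480)

Iteration 1:
  α: GS value = (-3 - (-2)·0.000 - (-3)·0.000) / (9) = -0.333;  α ← (1−ω)·0.000 + ω·-0.333 = -0.433
  β: GS value = (1 - (-1)·-0.433 - (-1)·0.000) / (5) = 0.113;  β ← (1−ω)·0.000 + ω·0.113 = 0.147
  γ: GS value = (12 - (4)·-0.433 - (3)·0.147) / (10) = 1.329;  γ ← (1−ω)·0.000 + ω·1.329 = 1.728
Iteration 2:
  α: GS value = (-3 - (-2)·0.147 - (-3)·1.728) / (9) = 0.275;  α ← (1−ω)·-0.433 + ω·0.275 = 0.487
  β: GS value = (1 - (-1)·0.487 - (-1)·1.728) / (5) = 0.643;  β ← (1−ω)·0.147 + ω·0.643 = 0.792
  γ: GS value = (12 - (4)·0.487 - (3)·0.792) / (10) = 0.768;  γ ← (1−ω)·1.728 + ω·0.768 = 0.480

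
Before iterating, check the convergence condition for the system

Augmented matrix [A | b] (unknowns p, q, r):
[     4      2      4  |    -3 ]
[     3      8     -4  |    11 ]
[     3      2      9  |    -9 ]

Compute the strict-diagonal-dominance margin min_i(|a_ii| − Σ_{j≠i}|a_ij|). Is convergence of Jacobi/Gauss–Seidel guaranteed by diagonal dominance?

-2

row 1: |4| − (2+4) = -2
row 2: |8| − (3+4) = 1
row 3: |9| − (3+2) = 4
minimum over rows = -2 → not strictly diagonally dominant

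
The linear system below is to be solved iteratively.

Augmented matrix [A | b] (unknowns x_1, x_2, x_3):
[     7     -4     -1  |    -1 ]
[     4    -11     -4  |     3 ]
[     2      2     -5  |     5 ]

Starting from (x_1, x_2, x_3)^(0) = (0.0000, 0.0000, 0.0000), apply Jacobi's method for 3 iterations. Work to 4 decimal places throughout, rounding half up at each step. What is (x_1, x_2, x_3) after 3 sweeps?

(-0.2872, -0.0092, -1.1610)

Iteration 1:
  x_1 = (-1 - (-4)·0.0000 - (-1)·0.0000) / (7) = -0.1429
  x_2 = (3 - (4)·0.0000 - (-4)·0.0000) / (-11) = -0.2727
  x_3 = (5 - (2)·0.0000 - (2)·0.0000) / (-5) = -1.0000
Iteration 2:
  x_1 = (-1 - (-4)·-0.2727 - (-1)·-1.0000) / (7) = -0.4415
  x_2 = (3 - (4)·-0.1429 - (-4)·-1.0000) / (-11) = 0.0389
  x_3 = (5 - (2)·-0.1429 - (2)·-0.2727) / (-5) = -1.1662
Iteration 3:
  x_1 = (-1 - (-4)·0.0389 - (-1)·-1.1662) / (7) = -0.2872
  x_2 = (3 - (4)·-0.4415 - (-4)·-1.1662) / (-11) = -0.0092
  x_3 = (5 - (2)·-0.4415 - (2)·0.0389) / (-5) = -1.1610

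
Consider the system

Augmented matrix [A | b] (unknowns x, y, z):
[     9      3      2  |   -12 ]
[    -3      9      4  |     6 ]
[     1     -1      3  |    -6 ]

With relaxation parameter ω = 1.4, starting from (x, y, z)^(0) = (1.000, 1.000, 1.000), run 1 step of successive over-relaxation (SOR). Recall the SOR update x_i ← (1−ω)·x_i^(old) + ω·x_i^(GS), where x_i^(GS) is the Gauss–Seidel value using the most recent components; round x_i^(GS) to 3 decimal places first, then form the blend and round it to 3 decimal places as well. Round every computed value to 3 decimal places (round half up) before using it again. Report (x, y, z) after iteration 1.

(-3.045, -1.510, -2.483)

Iteration 1:
  x: GS value = (-12 - (3)·1.000 - (2)·1.000) / (9) = -1.889;  x ← (1−ω)·1.000 + ω·-1.889 = -3.045
  y: GS value = (6 - (-3)·-3.045 - (4)·1.000) / (9) = -0.793;  y ← (1−ω)·1.000 + ω·-0.793 = -1.510
  z: GS value = (-6 - (1)·-3.045 - (-1)·-1.510) / (3) = -1.488;  z ← (1−ω)·1.000 + ω·-1.488 = -2.483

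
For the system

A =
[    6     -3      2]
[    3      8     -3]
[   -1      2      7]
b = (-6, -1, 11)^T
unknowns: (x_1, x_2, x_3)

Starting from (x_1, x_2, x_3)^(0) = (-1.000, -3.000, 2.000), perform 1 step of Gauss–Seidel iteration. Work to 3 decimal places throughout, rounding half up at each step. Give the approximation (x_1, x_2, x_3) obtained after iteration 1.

(-3.167, 1.813, 0.601)

Iteration 1:
  x_1 = (-6 - (-3)·-3.000 - (2)·2.000) / (6) = -3.167
  x_2 = (-1 - (3)·-3.167 - (-3)·2.000) / (8) = 1.813
  x_3 = (11 - (-1)·-3.167 - (2)·1.813) / (7) = 0.601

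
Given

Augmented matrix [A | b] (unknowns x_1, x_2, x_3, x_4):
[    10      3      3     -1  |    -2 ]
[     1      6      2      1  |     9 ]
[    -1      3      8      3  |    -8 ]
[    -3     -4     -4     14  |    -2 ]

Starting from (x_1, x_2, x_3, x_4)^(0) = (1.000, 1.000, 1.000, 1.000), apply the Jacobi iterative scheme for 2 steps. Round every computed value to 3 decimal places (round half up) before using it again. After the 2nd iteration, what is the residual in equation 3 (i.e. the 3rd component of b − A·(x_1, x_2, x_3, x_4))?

Iteration 1:
  x_1 = (-2 - (3)·1.000 - (3)·1.000 - (-1)·1.000) / (10) = -0.700
  x_2 = (9 - (1)·1.000 - (2)·1.000 - (1)·1.000) / (6) = 0.833
  x_3 = (-8 - (-1)·1.000 - (3)·1.000 - (3)·1.000) / (8) = -1.625
  x_4 = (-2 - (-3)·1.000 - (-4)·1.000 - (-4)·1.000) / (14) = 0.643
Iteration 2:
  x_1 = (-2 - (3)·0.833 - (3)·-1.625 - (-1)·0.643) / (10) = 0.102
  x_2 = (9 - (1)·-0.700 - (2)·-1.625 - (1)·0.643) / (6) = 2.051
  x_3 = (-8 - (-1)·-0.700 - (3)·0.833 - (3)·0.643) / (8) = -1.641
  x_4 = (-2 - (-3)·-0.700 - (-4)·0.833 - (-4)·-1.625) / (14) = -0.519
Residual b − A·x = (-4.769, 0.393, 0.634, 7.212)

0.634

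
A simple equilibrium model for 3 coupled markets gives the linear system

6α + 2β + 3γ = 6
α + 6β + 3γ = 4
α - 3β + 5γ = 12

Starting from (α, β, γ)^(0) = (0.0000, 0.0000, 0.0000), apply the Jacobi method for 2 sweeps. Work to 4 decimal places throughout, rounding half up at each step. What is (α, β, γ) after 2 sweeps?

Iteration 1:
  α = (6 - (2)·0.0000 - (3)·0.0000) / (6) = 1.0000
  β = (4 - (1)·0.0000 - (3)·0.0000) / (6) = 0.6667
  γ = (12 - (1)·0.0000 - (-3)·0.0000) / (5) = 2.4000
Iteration 2:
  α = (6 - (2)·0.6667 - (3)·2.4000) / (6) = -0.4222
  β = (4 - (1)·1.0000 - (3)·2.4000) / (6) = -0.7000
  γ = (12 - (1)·1.0000 - (-3)·0.6667) / (5) = 2.6000

(-0.4222, -0.7000, 2.6000)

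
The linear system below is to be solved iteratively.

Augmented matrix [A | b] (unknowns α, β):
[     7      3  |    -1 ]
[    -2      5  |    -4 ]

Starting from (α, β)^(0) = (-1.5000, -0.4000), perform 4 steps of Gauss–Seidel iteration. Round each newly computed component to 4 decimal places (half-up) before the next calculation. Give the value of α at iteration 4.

0.1715

Iteration 1:
  α = (-1 - (3)·-0.4000) / (7) = 0.0286
  β = (-4 - (-2)·0.0286) / (5) = -0.7886
Iteration 2:
  α = (-1 - (3)·-0.7886) / (7) = 0.1951
  β = (-4 - (-2)·0.1951) / (5) = -0.7220
Iteration 3:
  α = (-1 - (3)·-0.7220) / (7) = 0.1666
  β = (-4 - (-2)·0.1666) / (5) = -0.7334
Iteration 4:
  α = (-1 - (3)·-0.7334) / (7) = 0.1715
  β = (-4 - (-2)·0.1715) / (5) = -0.7314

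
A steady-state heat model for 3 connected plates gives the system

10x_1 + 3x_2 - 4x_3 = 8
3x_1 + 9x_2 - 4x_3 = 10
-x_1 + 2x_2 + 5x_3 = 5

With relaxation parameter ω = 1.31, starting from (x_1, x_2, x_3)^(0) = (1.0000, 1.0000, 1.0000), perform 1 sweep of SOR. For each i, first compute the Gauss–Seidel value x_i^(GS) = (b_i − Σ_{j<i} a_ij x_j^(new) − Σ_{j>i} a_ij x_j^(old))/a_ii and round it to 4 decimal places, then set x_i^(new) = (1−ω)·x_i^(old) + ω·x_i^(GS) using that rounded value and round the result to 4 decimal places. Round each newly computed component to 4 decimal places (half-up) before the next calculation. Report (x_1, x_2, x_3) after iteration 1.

Iteration 1:
  x_1: GS value = (8 - (3)·1.0000 - (-4)·1.0000) / (10) = 0.9000;  x_1 ← (1−ω)·1.0000 + ω·0.9000 = 0.8690
  x_2: GS value = (10 - (3)·0.8690 - (-4)·1.0000) / (9) = 1.2659;  x_2 ← (1−ω)·1.0000 + ω·1.2659 = 1.3483
  x_3: GS value = (5 - (-1)·0.8690 - (2)·1.3483) / (5) = 0.6345;  x_3 ← (1−ω)·1.0000 + ω·0.6345 = 0.5212

(0.8690, 1.3483, 0.5212)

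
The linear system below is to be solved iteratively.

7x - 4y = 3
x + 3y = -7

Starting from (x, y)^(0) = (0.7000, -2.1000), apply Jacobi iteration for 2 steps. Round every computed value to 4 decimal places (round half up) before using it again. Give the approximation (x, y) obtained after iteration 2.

(-1.0381, -2.0762)

Iteration 1:
  x = (3 - (-4)·-2.1000) / (7) = -0.7714
  y = (-7 - (1)·0.7000) / (3) = -2.5667
Iteration 2:
  x = (3 - (-4)·-2.5667) / (7) = -1.0381
  y = (-7 - (1)·-0.7714) / (3) = -2.0762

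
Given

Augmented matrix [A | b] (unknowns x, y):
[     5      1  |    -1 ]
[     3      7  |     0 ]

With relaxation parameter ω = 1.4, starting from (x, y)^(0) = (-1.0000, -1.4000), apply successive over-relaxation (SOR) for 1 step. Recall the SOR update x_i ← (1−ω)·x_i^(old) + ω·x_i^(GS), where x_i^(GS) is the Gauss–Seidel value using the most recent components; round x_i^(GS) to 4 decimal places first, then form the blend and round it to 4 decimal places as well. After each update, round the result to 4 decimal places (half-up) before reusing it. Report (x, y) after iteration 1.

(0.5120, 0.2528)

Iteration 1:
  x: GS value = (-1 - (1)·-1.4000) / (5) = 0.0800;  x ← (1−ω)·-1.0000 + ω·0.0800 = 0.5120
  y: GS value = (0 - (3)·0.5120) / (7) = -0.2194;  y ← (1−ω)·-1.4000 + ω·-0.2194 = 0.2528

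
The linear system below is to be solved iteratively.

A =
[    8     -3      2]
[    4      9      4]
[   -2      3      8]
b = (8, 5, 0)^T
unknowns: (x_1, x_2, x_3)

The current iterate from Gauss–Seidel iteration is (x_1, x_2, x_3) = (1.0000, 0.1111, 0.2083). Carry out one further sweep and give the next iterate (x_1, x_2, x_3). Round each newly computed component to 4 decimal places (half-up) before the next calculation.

(0.9896, 0.0232, 0.2387)

One sweep:
  x_1 = (8 - (-3)·0.1111 - (2)·0.2083) / (8) = 0.9896
  x_2 = (5 - (4)·0.9896 - (4)·0.2083) / (9) = 0.0232
  x_3 = (0 - (-2)·0.9896 - (3)·0.0232) / (8) = 0.2387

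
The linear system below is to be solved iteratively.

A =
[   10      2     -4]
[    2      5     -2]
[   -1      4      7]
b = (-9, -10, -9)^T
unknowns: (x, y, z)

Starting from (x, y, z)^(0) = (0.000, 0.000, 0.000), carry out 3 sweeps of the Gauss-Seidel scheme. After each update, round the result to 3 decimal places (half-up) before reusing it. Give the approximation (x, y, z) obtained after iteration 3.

(-0.650, -1.867, -0.312)

Iteration 1:
  x = (-9 - (2)·0.000 - (-4)·0.000) / (10) = -0.900
  y = (-10 - (2)·-0.900 - (-2)·0.000) / (5) = -1.640
  z = (-9 - (-1)·-0.900 - (4)·-1.640) / (7) = -0.477
Iteration 2:
  x = (-9 - (2)·-1.640 - (-4)·-0.477) / (10) = -0.763
  y = (-10 - (2)·-0.763 - (-2)·-0.477) / (5) = -1.886
  z = (-9 - (-1)·-0.763 - (4)·-1.886) / (7) = -0.317
Iteration 3:
  x = (-9 - (2)·-1.886 - (-4)·-0.317) / (10) = -0.650
  y = (-10 - (2)·-0.650 - (-2)·-0.317) / (5) = -1.867
  z = (-9 - (-1)·-0.650 - (4)·-1.867) / (7) = -0.312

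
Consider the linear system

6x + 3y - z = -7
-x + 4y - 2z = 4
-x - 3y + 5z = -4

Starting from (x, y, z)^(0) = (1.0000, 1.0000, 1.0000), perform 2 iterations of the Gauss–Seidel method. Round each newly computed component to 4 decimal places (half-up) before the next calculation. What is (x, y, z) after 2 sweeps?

Iteration 1:
  x = (-7 - (3)·1.0000 - (-1)·1.0000) / (6) = -1.5000
  y = (4 - (-1)·-1.5000 - (-2)·1.0000) / (4) = 1.1250
  z = (-4 - (-1)·-1.5000 - (-3)·1.1250) / (5) = -0.4250
Iteration 2:
  x = (-7 - (3)·1.1250 - (-1)·-0.4250) / (6) = -1.8000
  y = (4 - (-1)·-1.8000 - (-2)·-0.4250) / (4) = 0.3375
  z = (-4 - (-1)·-1.8000 - (-3)·0.3375) / (5) = -0.9575

(-1.8000, 0.3375, -0.9575)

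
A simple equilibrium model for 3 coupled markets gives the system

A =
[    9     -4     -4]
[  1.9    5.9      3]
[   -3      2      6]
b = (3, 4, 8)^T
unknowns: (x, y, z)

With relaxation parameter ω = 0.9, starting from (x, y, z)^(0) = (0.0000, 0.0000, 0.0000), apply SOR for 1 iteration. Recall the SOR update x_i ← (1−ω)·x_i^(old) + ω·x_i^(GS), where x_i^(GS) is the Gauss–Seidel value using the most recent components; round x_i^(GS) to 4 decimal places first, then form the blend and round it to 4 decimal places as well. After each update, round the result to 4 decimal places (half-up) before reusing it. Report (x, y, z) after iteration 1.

(0.3000, 0.5233, 1.1780)

Iteration 1:
  x: GS value = (3 - (-4)·0.0000 - (-4)·0.0000) / (9) = 0.3333;  x ← (1−ω)·0.0000 + ω·0.3333 = 0.3000
  y: GS value = (4 - (1.9)·0.3000 - (3)·0.0000) / (5.9) = 0.5814;  y ← (1−ω)·0.0000 + ω·0.5814 = 0.5233
  z: GS value = (8 - (-3)·0.3000 - (2)·0.5233) / (6) = 1.3089;  z ← (1−ω)·0.0000 + ω·1.3089 = 1.1780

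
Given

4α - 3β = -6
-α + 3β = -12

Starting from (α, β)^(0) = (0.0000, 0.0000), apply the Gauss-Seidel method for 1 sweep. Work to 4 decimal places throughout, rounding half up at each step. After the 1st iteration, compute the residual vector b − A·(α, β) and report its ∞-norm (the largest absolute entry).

Iteration 1:
  α = (-6 - (-3)·0.0000) / (4) = -1.5000
  β = (-12 - (-1)·-1.5000) / (3) = -4.5000
Residual b − A·x = (-13.5000, 0.0000); ∞-norm = 13.5000

13.5000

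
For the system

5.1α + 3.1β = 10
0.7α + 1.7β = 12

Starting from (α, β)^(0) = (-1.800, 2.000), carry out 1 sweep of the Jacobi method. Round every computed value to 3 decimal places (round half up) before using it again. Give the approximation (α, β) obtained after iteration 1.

Iteration 1:
  α = (10 - (3.1)·2.000) / (5.1) = 0.745
  β = (12 - (0.7)·-1.800) / (1.7) = 7.800

(0.745, 7.800)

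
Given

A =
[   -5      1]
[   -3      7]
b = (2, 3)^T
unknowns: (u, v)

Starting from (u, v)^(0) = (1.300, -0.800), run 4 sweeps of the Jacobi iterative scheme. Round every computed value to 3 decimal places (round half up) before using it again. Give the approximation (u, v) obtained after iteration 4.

Iteration 1:
  u = (2 - (1)·-0.800) / (-5) = -0.560
  v = (3 - (-3)·1.300) / (7) = 0.986
Iteration 2:
  u = (2 - (1)·0.986) / (-5) = -0.203
  v = (3 - (-3)·-0.560) / (7) = 0.189
Iteration 3:
  u = (2 - (1)·0.189) / (-5) = -0.362
  v = (3 - (-3)·-0.203) / (7) = 0.342
Iteration 4:
  u = (2 - (1)·0.342) / (-5) = -0.332
  v = (3 - (-3)·-0.362) / (7) = 0.273

(-0.332, 0.273)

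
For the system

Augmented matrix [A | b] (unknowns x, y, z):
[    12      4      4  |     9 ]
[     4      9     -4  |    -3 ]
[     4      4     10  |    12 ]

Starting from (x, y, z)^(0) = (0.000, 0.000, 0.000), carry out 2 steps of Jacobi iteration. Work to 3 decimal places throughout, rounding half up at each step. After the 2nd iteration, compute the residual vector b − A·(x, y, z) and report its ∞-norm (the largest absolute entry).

Iteration 1:
  x = (9 - (4)·0.000 - (4)·0.000) / (12) = 0.750
  y = (-3 - (4)·0.000 - (-4)·0.000) / (9) = -0.333
  z = (12 - (4)·0.000 - (4)·0.000) / (10) = 1.200
Iteration 2:
  x = (9 - (4)·-0.333 - (4)·1.200) / (12) = 0.461
  y = (-3 - (4)·0.750 - (-4)·1.200) / (9) = -0.133
  z = (12 - (4)·0.750 - (4)·-0.333) / (10) = 1.033
Residual b − A·x = (-0.132, 0.485, 0.358); ∞-norm = 0.485

0.485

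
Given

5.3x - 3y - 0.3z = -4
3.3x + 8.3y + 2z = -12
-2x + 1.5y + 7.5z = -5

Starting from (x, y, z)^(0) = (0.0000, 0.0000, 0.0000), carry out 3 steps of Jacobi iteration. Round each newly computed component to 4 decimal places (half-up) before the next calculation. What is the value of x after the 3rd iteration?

-1.3451

Iteration 1:
  x = (-4 - (-3)·0.0000 - (-0.3)·0.0000) / (5.3) = -0.7547
  y = (-12 - (3.3)·0.0000 - (2)·0.0000) / (8.3) = -1.4458
  z = (-5 - (-2)·0.0000 - (1.5)·0.0000) / (7.5) = -0.6667
Iteration 2:
  x = (-4 - (-3)·-1.4458 - (-0.3)·-0.6667) / (5.3) = -1.6108
  y = (-12 - (3.3)·-0.7547 - (2)·-0.6667) / (8.3) = -0.9851
  z = (-5 - (-2)·-0.7547 - (1.5)·-1.4458) / (7.5) = -0.5788
Iteration 3:
  x = (-4 - (-3)·-0.9851 - (-0.3)·-0.5788) / (5.3) = -1.3451
  y = (-12 - (3.3)·-1.6108 - (2)·-0.5788) / (8.3) = -0.6659
  z = (-5 - (-2)·-1.6108 - (1.5)·-0.9851) / (7.5) = -0.8992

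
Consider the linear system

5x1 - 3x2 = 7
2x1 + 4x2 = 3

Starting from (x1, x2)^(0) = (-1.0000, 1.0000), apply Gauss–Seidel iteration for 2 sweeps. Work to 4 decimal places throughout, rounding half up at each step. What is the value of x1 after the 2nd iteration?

Iteration 1:
  x1 = (7 - (-3)·1.0000) / (5) = 2.0000
  x2 = (3 - (2)·2.0000) / (4) = -0.2500
Iteration 2:
  x1 = (7 - (-3)·-0.2500) / (5) = 1.2500
  x2 = (3 - (2)·1.2500) / (4) = 0.1250

1.2500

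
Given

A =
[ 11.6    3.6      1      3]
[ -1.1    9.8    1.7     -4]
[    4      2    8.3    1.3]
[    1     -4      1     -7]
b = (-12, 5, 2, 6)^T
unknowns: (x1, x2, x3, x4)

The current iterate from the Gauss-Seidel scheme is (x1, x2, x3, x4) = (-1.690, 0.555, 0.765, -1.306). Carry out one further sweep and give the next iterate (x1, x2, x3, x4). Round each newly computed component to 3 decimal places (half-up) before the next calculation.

One sweep:
  x1 = (-12 - (3.6)·0.555 - (1)·0.765 - (3)·-1.306) / (11.6) = -0.935
  x2 = (5 - (-1.1)·-0.935 - (1.7)·0.765 - (-4)·-1.306) / (9.8) = -0.261
  x3 = (2 - (4)·-0.935 - (2)·-0.261 - (1.3)·-1.306) / (8.3) = 0.959
  x4 = (6 - (1)·-0.935 - (-4)·-0.261 - (1)·0.959) / (-7) = -0.705

(-0.935, -0.261, 0.959, -0.705)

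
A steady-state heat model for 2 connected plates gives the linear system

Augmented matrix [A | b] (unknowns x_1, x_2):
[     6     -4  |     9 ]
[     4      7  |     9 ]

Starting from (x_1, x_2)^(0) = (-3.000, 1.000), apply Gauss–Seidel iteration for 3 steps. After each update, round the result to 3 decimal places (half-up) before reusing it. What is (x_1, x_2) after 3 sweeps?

Iteration 1:
  x_1 = (9 - (-4)·1.000) / (6) = 2.167
  x_2 = (9 - (4)·2.167) / (7) = 0.047
Iteration 2:
  x_1 = (9 - (-4)·0.047) / (6) = 1.531
  x_2 = (9 - (4)·1.531) / (7) = 0.411
Iteration 3:
  x_1 = (9 - (-4)·0.411) / (6) = 1.774
  x_2 = (9 - (4)·1.774) / (7) = 0.272

(1.774, 0.272)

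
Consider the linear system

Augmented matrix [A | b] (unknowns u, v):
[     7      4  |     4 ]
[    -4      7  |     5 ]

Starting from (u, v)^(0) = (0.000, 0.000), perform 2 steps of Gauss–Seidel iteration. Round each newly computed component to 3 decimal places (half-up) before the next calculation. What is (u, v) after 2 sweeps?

(-0.023, 0.701)

Iteration 1:
  u = (4 - (4)·0.000) / (7) = 0.571
  v = (5 - (-4)·0.571) / (7) = 1.041
Iteration 2:
  u = (4 - (4)·1.041) / (7) = -0.023
  v = (5 - (-4)·-0.023) / (7) = 0.701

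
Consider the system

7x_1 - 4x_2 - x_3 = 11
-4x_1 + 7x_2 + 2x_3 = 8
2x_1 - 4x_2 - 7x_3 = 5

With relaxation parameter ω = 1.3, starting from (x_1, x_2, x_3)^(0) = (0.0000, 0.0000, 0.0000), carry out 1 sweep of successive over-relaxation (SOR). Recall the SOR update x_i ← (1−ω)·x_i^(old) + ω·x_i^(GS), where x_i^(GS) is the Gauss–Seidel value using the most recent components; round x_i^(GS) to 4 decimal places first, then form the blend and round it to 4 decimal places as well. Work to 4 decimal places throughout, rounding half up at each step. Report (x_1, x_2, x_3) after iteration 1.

(2.0428, 3.0033, -2.4008)

Iteration 1:
  x_1: GS value = (11 - (-4)·0.0000 - (-1)·0.0000) / (7) = 1.5714;  x_1 ← (1−ω)·0.0000 + ω·1.5714 = 2.0428
  x_2: GS value = (8 - (-4)·2.0428 - (2)·0.0000) / (7) = 2.3102;  x_2 ← (1−ω)·0.0000 + ω·2.3102 = 3.0033
  x_3: GS value = (5 - (2)·2.0428 - (-4)·3.0033) / (-7) = -1.8468;  x_3 ← (1−ω)·0.0000 + ω·-1.8468 = -2.4008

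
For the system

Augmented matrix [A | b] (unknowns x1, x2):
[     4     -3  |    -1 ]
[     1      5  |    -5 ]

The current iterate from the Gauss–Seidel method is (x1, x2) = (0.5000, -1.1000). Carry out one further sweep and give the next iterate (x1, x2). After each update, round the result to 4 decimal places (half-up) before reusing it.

(-1.0750, -0.7850)

One sweep:
  x1 = (-1 - (-3)·-1.1000) / (4) = -1.0750
  x2 = (-5 - (1)·-1.0750) / (5) = -0.7850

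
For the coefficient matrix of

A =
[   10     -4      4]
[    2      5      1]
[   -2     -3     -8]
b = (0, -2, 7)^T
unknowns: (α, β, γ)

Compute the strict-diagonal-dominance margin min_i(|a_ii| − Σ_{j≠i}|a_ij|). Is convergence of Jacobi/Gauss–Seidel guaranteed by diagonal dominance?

row 1: |10| − (4+4) = 2
row 2: |5| − (2+1) = 2
row 3: |-8| − (2+3) = 3
minimum over rows = 2 → strictly diagonally dominant (convergence guaranteed)

2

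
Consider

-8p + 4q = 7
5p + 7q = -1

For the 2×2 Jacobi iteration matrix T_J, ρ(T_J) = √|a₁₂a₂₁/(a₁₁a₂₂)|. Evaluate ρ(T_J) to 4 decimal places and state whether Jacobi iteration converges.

0.5976

a₁₂a₂₁/(a₁₁a₂₂) = (4)·(5) / ((-8)·(7)) = -0.357143
ρ = √|-0.357143| = √0.357143 = 0.5976
ρ < 1, so Jacobi converges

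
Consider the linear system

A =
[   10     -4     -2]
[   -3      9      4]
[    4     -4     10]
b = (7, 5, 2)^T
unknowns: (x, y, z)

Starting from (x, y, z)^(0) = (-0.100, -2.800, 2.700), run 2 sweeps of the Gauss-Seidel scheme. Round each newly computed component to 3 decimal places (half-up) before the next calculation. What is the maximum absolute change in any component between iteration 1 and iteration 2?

Iteration 1:
  x = (7 - (-4)·-2.800 - (-2)·2.700) / (10) = 0.120
  y = (5 - (-3)·0.120 - (4)·2.700) / (9) = -0.604
  z = (2 - (4)·0.120 - (-4)·-0.604) / (10) = -0.090
Iteration 2:
  x = (7 - (-4)·-0.604 - (-2)·-0.090) / (10) = 0.440
  y = (5 - (-3)·0.440 - (4)·-0.090) / (9) = 0.742
  z = (2 - (4)·0.440 - (-4)·0.742) / (10) = 0.321
Change: (0.320, 1.346, 0.411) → max |·| = 1.346

1.346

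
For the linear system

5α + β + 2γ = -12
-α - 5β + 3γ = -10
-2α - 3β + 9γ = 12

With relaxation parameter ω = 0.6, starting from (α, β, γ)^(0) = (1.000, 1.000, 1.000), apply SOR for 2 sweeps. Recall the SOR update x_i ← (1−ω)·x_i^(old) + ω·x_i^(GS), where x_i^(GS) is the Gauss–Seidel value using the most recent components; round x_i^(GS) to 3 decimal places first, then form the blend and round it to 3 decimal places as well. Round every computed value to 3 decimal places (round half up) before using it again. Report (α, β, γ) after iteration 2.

(-2.601, 2.882, 1.605)

Iteration 1:
  α: GS value = (-12 - (1)·1.000 - (2)·1.000) / (5) = -3.000;  α ← (1−ω)·1.000 + ω·-3.000 = -1.400
  β: GS value = (-10 - (-1)·-1.400 - (3)·1.000) / (-5) = 2.880;  β ← (1−ω)·1.000 + ω·2.880 = 2.128
  γ: GS value = (12 - (-2)·-1.400 - (-3)·2.128) / (9) = 1.732;  γ ← (1−ω)·1.000 + ω·1.732 = 1.439
Iteration 2:
  α: GS value = (-12 - (1)·2.128 - (2)·1.439) / (5) = -3.401;  α ← (1−ω)·-1.400 + ω·-3.401 = -2.601
  β: GS value = (-10 - (-1)·-2.601 - (3)·1.439) / (-5) = 3.384;  β ← (1−ω)·2.128 + ω·3.384 = 2.882
  γ: GS value = (12 - (-2)·-2.601 - (-3)·2.882) / (9) = 1.716;  γ ← (1−ω)·1.439 + ω·1.716 = 1.605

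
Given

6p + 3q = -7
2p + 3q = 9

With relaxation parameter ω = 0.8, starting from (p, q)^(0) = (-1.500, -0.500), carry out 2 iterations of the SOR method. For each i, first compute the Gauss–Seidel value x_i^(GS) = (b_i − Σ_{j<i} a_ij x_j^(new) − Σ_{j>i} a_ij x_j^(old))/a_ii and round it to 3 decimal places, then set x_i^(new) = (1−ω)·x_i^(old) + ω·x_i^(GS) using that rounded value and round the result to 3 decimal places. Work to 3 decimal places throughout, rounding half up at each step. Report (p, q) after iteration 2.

(-2.280, 4.186)

Iteration 1:
  p: GS value = (-7 - (3)·-0.500) / (6) = -0.917;  p ← (1−ω)·-1.500 + ω·-0.917 = -1.034
  q: GS value = (9 - (2)·-1.034) / (3) = 3.689;  q ← (1−ω)·-0.500 + ω·3.689 = 2.851
Iteration 2:
  p: GS value = (-7 - (3)·2.851) / (6) = -2.592;  p ← (1−ω)·-1.034 + ω·-2.592 = -2.280
  q: GS value = (9 - (2)·-2.280) / (3) = 4.520;  q ← (1−ω)·2.851 + ω·4.520 = 4.186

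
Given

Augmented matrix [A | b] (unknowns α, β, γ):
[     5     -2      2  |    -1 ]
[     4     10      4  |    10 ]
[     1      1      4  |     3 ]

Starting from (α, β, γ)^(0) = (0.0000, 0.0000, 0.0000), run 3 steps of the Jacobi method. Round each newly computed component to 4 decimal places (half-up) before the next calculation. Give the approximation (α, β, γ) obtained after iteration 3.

(-0.1080, 0.8200, 0.5800)

Iteration 1:
  α = (-1 - (-2)·0.0000 - (2)·0.0000) / (5) = -0.2000
  β = (10 - (4)·0.0000 - (4)·0.0000) / (10) = 1.0000
  γ = (3 - (1)·0.0000 - (1)·0.0000) / (4) = 0.7500
Iteration 2:
  α = (-1 - (-2)·1.0000 - (2)·0.7500) / (5) = -0.1000
  β = (10 - (4)·-0.2000 - (4)·0.7500) / (10) = 0.7800
  γ = (3 - (1)·-0.2000 - (1)·1.0000) / (4) = 0.5500
Iteration 3:
  α = (-1 - (-2)·0.7800 - (2)·0.5500) / (5) = -0.1080
  β = (10 - (4)·-0.1000 - (4)·0.5500) / (10) = 0.8200
  γ = (3 - (1)·-0.1000 - (1)·0.7800) / (4) = 0.5800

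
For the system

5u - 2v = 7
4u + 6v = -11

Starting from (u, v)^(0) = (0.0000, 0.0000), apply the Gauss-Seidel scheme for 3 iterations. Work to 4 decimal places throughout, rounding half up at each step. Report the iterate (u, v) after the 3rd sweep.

Iteration 1:
  u = (7 - (-2)·0.0000) / (5) = 1.4000
  v = (-11 - (4)·1.4000) / (6) = -2.7667
Iteration 2:
  u = (7 - (-2)·-2.7667) / (5) = 0.2933
  v = (-11 - (4)·0.2933) / (6) = -2.0289
Iteration 3:
  u = (7 - (-2)·-2.0289) / (5) = 0.5884
  v = (-11 - (4)·0.5884) / (6) = -2.2256

(0.5884, -2.2256)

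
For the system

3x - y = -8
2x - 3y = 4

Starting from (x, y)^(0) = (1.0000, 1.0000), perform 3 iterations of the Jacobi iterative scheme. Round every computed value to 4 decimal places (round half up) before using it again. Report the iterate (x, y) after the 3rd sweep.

Iteration 1:
  x = (-8 - (-1)·1.0000) / (3) = -2.3333
  y = (4 - (2)·1.0000) / (-3) = -0.6667
Iteration 2:
  x = (-8 - (-1)·-0.6667) / (3) = -2.8889
  y = (4 - (2)·-2.3333) / (-3) = -2.8889
Iteration 3:
  x = (-8 - (-1)·-2.8889) / (3) = -3.6296
  y = (4 - (2)·-2.8889) / (-3) = -3.2593

(-3.6296, -3.2593)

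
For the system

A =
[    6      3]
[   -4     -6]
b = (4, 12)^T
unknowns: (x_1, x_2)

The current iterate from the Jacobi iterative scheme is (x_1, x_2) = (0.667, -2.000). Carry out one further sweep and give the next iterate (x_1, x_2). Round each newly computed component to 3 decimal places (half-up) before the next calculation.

(1.667, -2.445)

One sweep:
  x_1 = (4 - (3)·-2.000) / (6) = 1.667
  x_2 = (12 - (-4)·0.667) / (-6) = -2.445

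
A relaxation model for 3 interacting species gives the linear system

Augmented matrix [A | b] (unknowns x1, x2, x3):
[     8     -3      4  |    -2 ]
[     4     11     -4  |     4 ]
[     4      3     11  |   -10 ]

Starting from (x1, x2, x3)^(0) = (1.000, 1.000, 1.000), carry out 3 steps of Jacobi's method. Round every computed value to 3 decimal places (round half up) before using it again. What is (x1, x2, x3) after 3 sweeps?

(0.163, -0.193, -1.132)

Iteration 1:
  x1 = (-2 - (-3)·1.000 - (4)·1.000) / (8) = -0.375
  x2 = (4 - (4)·1.000 - (-4)·1.000) / (11) = 0.364
  x3 = (-10 - (4)·1.000 - (3)·1.000) / (11) = -1.545
Iteration 2:
  x1 = (-2 - (-3)·0.364 - (4)·-1.545) / (8) = 0.659
  x2 = (4 - (4)·-0.375 - (-4)·-1.545) / (11) = -0.062
  x3 = (-10 - (4)·-0.375 - (3)·0.364) / (11) = -0.872
Iteration 3:
  x1 = (-2 - (-3)·-0.062 - (4)·-0.872) / (8) = 0.163
  x2 = (4 - (4)·0.659 - (-4)·-0.872) / (11) = -0.193
  x3 = (-10 - (4)·0.659 - (3)·-0.062) / (11) = -1.132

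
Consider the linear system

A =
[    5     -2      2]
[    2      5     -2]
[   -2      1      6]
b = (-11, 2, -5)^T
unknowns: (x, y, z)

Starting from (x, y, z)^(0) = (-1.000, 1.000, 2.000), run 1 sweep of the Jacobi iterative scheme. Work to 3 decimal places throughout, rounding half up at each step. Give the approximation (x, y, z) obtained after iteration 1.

Iteration 1:
  x = (-11 - (-2)·1.000 - (2)·2.000) / (5) = -2.600
  y = (2 - (2)·-1.000 - (-2)·2.000) / (5) = 1.600
  z = (-5 - (-2)·-1.000 - (1)·1.000) / (6) = -1.333

(-2.600, 1.600, -1.333)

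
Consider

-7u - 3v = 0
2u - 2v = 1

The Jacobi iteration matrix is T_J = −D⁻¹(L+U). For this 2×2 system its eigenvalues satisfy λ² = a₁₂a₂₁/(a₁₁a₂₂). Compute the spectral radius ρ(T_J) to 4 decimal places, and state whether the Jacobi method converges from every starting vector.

a₁₂a₂₁/(a₁₁a₂₂) = (-3)·(2) / ((-7)·(-2)) = -0.428571
ρ = √|-0.428571| = √0.428571 = 0.6547
ρ < 1, so Jacobi converges

0.6547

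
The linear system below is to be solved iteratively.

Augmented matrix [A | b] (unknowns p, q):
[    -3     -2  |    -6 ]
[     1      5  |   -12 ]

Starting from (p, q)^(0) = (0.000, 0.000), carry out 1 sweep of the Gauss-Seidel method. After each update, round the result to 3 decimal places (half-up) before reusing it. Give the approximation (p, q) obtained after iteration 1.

Iteration 1:
  p = (-6 - (-2)·0.000) / (-3) = 2.000
  q = (-12 - (1)·2.000) / (5) = -2.800

(2.000, -2.800)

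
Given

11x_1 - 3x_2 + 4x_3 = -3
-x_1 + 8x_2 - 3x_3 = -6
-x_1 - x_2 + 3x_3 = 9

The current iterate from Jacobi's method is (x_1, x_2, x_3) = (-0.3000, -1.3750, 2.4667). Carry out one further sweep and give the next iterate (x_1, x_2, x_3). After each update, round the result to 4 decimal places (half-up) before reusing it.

One sweep:
  x_1 = (-3 - (-3)·-1.3750 - (4)·2.4667) / (11) = -1.5447
  x_2 = (-6 - (-1)·-0.3000 - (-3)·2.4667) / (8) = 0.1375
  x_3 = (9 - (-1)·-0.3000 - (-1)·-1.3750) / (3) = 2.4417

(-1.5447, 0.1375, 2.4417)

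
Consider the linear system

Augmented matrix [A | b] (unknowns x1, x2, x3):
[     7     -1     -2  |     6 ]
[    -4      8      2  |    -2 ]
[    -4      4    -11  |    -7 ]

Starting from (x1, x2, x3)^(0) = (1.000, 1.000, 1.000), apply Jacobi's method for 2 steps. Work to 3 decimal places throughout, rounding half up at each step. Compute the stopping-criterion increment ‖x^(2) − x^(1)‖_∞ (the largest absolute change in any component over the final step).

Iteration 1:
  x1 = (6 - (-1)·1.000 - (-2)·1.000) / (7) = 1.286
  x2 = (-2 - (-4)·1.000 - (2)·1.000) / (8) = 0.000
  x3 = (-7 - (-4)·1.000 - (4)·1.000) / (-11) = 0.636
Iteration 2:
  x1 = (6 - (-1)·0.000 - (-2)·0.636) / (7) = 1.039
  x2 = (-2 - (-4)·1.286 - (2)·0.636) / (8) = 0.234
  x3 = (-7 - (-4)·1.286 - (4)·0.000) / (-11) = 0.169
Change: (-0.247, 0.234, -0.467) → max |·| = 0.467

0.467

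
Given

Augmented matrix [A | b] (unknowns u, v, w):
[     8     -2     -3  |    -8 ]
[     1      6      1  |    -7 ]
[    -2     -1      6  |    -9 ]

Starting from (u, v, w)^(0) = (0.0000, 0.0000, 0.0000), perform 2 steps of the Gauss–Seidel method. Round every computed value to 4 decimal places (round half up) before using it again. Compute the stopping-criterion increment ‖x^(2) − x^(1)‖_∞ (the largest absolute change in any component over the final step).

Iteration 1:
  u = (-8 - (-2)·0.0000 - (-3)·0.0000) / (8) = -1.0000
  v = (-7 - (1)·-1.0000 - (1)·0.0000) / (6) = -1.0000
  w = (-9 - (-2)·-1.0000 - (-1)·-1.0000) / (6) = -2.0000
Iteration 2:
  u = (-8 - (-2)·-1.0000 - (-3)·-2.0000) / (8) = -2.0000
  v = (-7 - (1)·-2.0000 - (1)·-2.0000) / (6) = -0.5000
  w = (-9 - (-2)·-2.0000 - (-1)·-0.5000) / (6) = -2.2500
Change: (-1.0000, 0.5000, -0.2500) → max |·| = 1.0000

1.0000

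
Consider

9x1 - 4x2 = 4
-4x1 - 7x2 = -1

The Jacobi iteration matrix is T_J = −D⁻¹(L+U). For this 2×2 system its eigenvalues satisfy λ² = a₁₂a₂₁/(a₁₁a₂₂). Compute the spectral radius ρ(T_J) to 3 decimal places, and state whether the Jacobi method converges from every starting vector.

0.504

a₁₂a₂₁/(a₁₁a₂₂) = (-4)·(-4) / ((9)·(-7)) = -0.253968
ρ = √|-0.253968| = √0.253968 = 0.504
ρ < 1, so Jacobi converges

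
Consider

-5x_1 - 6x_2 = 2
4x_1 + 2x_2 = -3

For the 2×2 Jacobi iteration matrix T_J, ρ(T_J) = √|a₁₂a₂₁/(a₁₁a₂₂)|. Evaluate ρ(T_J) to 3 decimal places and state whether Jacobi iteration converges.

a₁₂a₂₁/(a₁₁a₂₂) = (-6)·(4) / ((-5)·(2)) = 2.400000
ρ = √|2.400000| = √2.400000 = 1.549
ρ > 1, so Jacobi diverges

1.549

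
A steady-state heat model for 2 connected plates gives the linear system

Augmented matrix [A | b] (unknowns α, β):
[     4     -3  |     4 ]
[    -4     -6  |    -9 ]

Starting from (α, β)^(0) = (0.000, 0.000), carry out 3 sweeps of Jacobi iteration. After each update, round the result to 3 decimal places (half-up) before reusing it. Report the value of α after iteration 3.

1.625

Iteration 1:
  α = (4 - (-3)·0.000) / (4) = 1.000
  β = (-9 - (-4)·0.000) / (-6) = 1.500
Iteration 2:
  α = (4 - (-3)·1.500) / (4) = 2.125
  β = (-9 - (-4)·1.000) / (-6) = 0.833
Iteration 3:
  α = (4 - (-3)·0.833) / (4) = 1.625
  β = (-9 - (-4)·2.125) / (-6) = 0.083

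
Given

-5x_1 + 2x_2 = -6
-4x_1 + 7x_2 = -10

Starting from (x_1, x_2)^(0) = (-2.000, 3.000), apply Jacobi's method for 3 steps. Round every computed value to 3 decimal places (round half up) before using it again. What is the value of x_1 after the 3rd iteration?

Iteration 1:
  x_1 = (-6 - (2)·3.000) / (-5) = 2.400
  x_2 = (-10 - (-4)·-2.000) / (7) = -2.571
Iteration 2:
  x_1 = (-6 - (2)·-2.571) / (-5) = 0.172
  x_2 = (-10 - (-4)·2.400) / (7) = -0.057
Iteration 3:
  x_1 = (-6 - (2)·-0.057) / (-5) = 1.177
  x_2 = (-10 - (-4)·0.172) / (7) = -1.330

1.177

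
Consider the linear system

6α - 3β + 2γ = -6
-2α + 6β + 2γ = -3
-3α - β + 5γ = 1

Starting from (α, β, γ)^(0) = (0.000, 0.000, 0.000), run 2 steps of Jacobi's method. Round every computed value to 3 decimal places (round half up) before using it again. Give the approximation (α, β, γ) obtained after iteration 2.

Iteration 1:
  α = (-6 - (-3)·0.000 - (2)·0.000) / (6) = -1.000
  β = (-3 - (-2)·0.000 - (2)·0.000) / (6) = -0.500
  γ = (1 - (-3)·0.000 - (-1)·0.000) / (5) = 0.200
Iteration 2:
  α = (-6 - (-3)·-0.500 - (2)·0.200) / (6) = -1.317
  β = (-3 - (-2)·-1.000 - (2)·0.200) / (6) = -0.900
  γ = (1 - (-3)·-1.000 - (-1)·-0.500) / (5) = -0.500

(-1.317, -0.900, -0.500)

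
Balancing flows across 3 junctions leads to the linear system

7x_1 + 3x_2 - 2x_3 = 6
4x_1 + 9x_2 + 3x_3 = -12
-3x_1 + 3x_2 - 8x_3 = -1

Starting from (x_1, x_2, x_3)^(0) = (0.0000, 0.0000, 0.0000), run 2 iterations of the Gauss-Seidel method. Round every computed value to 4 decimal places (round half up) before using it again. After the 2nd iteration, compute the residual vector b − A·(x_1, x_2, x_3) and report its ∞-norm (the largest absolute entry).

Iteration 1:
  x_1 = (6 - (3)·0.0000 - (-2)·0.0000) / (7) = 0.8571
  x_2 = (-12 - (4)·0.8571 - (3)·0.0000) / (9) = -1.7143
  x_3 = (-1 - (-3)·0.8571 - (3)·-1.7143) / (-8) = -0.8393
Iteration 2:
  x_1 = (6 - (3)·-1.7143 - (-2)·-0.8393) / (7) = 1.3520
  x_2 = (-12 - (4)·1.3520 - (3)·-0.8393) / (9) = -1.6545
  x_3 = (-1 - (-3)·1.3520 - (3)·-1.6545) / (-8) = -1.0024
Residual b − A·x = (-0.5053, 0.4897, 0.0003); ∞-norm = 0.5053

0.5053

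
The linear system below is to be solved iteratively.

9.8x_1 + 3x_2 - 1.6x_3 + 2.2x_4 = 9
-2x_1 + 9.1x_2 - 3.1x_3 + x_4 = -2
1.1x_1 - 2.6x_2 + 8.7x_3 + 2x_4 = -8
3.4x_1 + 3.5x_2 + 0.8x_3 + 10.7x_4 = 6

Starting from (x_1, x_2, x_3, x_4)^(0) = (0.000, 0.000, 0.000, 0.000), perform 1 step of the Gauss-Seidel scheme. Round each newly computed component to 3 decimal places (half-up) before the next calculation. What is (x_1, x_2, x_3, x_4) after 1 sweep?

(0.918, -0.018, -1.041, 0.353)

Iteration 1:
  x_1 = (9 - (3)·0.000 - (-1.6)·0.000 - (2.2)·0.000) / (9.8) = 0.918
  x_2 = (-2 - (-2)·0.918 - (-3.1)·0.000 - (1)·0.000) / (9.1) = -0.018
  x_3 = (-8 - (1.1)·0.918 - (-2.6)·-0.018 - (2)·0.000) / (8.7) = -1.041
  x_4 = (6 - (3.4)·0.918 - (3.5)·-0.018 - (0.8)·-1.041) / (10.7) = 0.353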